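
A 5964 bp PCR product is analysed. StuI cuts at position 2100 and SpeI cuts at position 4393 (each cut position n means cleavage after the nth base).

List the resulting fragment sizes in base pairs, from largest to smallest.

Combined cut positions (sorted): 2100, 4393.
Linear molecule, 2 cuts → 3 fragments:
  2100 − 0 = 2100 bp
  4393 − 2100 = 2293 bp
  5964 − 4393 = 1571 bp
Sorted largest to smallest: 2293, 2100, 1571 bp.

2293, 2100, 1571 bp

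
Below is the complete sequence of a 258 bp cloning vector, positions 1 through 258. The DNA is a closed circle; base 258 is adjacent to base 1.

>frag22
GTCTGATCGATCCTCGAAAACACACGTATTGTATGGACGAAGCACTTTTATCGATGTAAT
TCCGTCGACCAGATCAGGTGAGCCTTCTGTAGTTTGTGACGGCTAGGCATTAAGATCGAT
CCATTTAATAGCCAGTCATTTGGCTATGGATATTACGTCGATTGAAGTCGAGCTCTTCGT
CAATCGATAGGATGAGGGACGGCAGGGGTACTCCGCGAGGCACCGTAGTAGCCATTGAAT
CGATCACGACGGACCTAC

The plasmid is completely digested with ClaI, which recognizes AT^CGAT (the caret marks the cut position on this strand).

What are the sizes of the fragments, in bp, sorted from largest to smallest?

68, 65, 56, 44, 25 bp

ClaI sites (ATCGAT) start at positions 6, 50, 115, 183, 239.
ClaI cuts after base 2 of each site, so after positions 7, 51, 116, 184, 240.
Circular molecule, 5 cuts → 5 fragments:
  8–51 → 44 bp
  52–116 → 65 bp
  117–184 → 68 bp
  185–240 → 56 bp
  241–258 then 1–7 → 18 + 7 = 25 bp
Sorted largest to smallest: 68, 65, 56, 44, 25 bp.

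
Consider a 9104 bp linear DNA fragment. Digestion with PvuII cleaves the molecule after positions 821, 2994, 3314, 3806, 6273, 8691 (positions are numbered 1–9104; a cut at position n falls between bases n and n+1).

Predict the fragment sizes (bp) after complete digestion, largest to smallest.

Linear molecule, 6 cuts → 7 fragments:
  821 − 0 = 821 bp
  2994 − 821 = 2173 bp
  3314 − 2994 = 320 bp
  3806 − 3314 = 492 bp
  6273 − 3806 = 2467 bp
  8691 − 6273 = 2418 bp
  9104 − 8691 = 413 bp
Sorted largest to smallest: 2467, 2418, 2173, 821, 492, 413, 320 bp.

2467, 2418, 2173, 821, 492, 413, 320 bp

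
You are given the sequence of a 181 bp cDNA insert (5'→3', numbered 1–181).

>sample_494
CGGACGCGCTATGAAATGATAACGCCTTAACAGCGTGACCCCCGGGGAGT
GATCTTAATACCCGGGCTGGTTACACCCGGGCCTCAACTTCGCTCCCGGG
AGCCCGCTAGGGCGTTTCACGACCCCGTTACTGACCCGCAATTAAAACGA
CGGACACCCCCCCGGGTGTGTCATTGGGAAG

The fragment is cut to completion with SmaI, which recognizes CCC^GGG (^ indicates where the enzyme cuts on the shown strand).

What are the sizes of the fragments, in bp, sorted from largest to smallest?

SmaI sites (CCCGGG) start at positions 41, 61, 76, 95, 161.
SmaI cuts after base 3 of each site, so after positions 43, 63, 78, 97, 163.
Linear molecule, 5 cuts → 6 fragments:
  1–43 → 43 bp
  44–63 → 20 bp
  64–78 → 15 bp
  79–97 → 19 bp
  98–163 → 66 bp
  164–181 → 18 bp
Sorted largest to smallest: 66, 43, 20, 19, 18, 15 bp.

66, 43, 20, 19, 18, 15 bp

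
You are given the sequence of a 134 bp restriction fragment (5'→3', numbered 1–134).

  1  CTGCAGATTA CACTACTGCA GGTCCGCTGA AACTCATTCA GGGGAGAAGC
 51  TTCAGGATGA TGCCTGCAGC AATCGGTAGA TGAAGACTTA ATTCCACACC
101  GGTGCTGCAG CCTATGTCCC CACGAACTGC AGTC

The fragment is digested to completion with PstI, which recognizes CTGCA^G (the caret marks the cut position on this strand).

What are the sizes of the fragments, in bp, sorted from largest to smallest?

48, 41, 22, 15, 5, 3 bp

PstI sites (CTGCAG) start at positions 1, 16, 64, 105, 127.
PstI cuts after base 5 of each site (before the last base), so after positions 5, 20, 68, 109, 131.
Linear molecule, 5 cuts → 6 fragments:
  1–5 → 5 bp
  6–20 → 15 bp
  21–68 → 48 bp
  69–109 → 41 bp
  110–131 → 22 bp
  132–134 → 3 bp
Sorted largest to smallest: 48, 41, 22, 15, 5, 3 bp.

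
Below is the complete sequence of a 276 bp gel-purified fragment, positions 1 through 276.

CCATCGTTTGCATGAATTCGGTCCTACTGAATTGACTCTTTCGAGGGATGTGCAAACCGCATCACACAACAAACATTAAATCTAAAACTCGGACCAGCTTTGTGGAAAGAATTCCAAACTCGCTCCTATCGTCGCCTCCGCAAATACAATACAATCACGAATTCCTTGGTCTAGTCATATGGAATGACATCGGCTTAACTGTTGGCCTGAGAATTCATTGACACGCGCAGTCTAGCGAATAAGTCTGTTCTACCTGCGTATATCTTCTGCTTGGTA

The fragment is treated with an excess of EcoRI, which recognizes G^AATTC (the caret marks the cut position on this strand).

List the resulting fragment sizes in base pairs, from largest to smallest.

95, 65, 52, 50, 14 bp

EcoRI sites (GAATTC) start at positions 14, 109, 159, 211.
EcoRI cuts after the first base of each site, so after positions 14, 109, 159, 211.
Linear molecule, 4 cuts → 5 fragments:
  1–14 → 14 bp
  15–109 → 95 bp
  110–159 → 50 bp
  160–211 → 52 bp
  212–276 → 65 bp
Sorted largest to smallest: 95, 65, 52, 50, 14 bp.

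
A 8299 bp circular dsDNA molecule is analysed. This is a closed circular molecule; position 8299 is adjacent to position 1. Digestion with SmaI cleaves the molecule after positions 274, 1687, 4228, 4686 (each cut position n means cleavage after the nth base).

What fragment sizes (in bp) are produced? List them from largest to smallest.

3887, 2541, 1413, 458 bp

Circular molecule, 4 cuts → 4 fragments:
  1687 − 274 = 1413 bp
  4228 − 1687 = 2541 bp
  4686 − 4228 = 458 bp
  wrap: 8299 − 4686 + 274 = 3887 bp
Sorted largest to smallest: 3887, 2541, 1413, 458 bp.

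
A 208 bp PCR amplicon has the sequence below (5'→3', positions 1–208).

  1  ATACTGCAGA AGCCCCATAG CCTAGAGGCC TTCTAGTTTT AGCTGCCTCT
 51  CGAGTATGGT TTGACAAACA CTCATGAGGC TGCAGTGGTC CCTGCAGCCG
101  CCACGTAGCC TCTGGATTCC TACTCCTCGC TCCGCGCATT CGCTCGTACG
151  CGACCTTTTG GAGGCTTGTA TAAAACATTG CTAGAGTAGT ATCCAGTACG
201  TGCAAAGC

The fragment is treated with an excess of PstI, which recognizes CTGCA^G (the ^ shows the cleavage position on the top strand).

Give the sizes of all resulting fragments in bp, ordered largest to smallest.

112, 76, 12, 8 bp

PstI sites (CTGCAG) start at positions 4, 80, 92.
PstI cuts after base 5 of each site (before the last base), so after positions 8, 84, 96.
Linear molecule, 3 cuts → 4 fragments:
  1–8 → 8 bp
  9–84 → 76 bp
  85–96 → 12 bp
  97–208 → 112 bp
Sorted largest to smallest: 112, 76, 12, 8 bp.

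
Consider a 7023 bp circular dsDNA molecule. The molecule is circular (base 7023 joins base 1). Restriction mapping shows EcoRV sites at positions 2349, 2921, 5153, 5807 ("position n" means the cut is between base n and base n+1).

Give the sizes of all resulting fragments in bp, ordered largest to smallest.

Circular molecule, 4 cuts → 4 fragments:
  2921 − 2349 = 572 bp
  5153 − 2921 = 2232 bp
  5807 − 5153 = 654 bp
  wrap: 7023 − 5807 + 2349 = 3565 bp
Sorted largest to smallest: 3565, 2232, 654, 572 bp.

3565, 2232, 654, 572 bp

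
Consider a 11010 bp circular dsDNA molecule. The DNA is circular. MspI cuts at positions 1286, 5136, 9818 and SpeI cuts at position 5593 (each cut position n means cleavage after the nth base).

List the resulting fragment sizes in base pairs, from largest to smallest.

4225, 3850, 2478, 457 bp

Combined cut positions (sorted): 1286, 5136, 5593, 9818.
Circular molecule, 4 cuts → 4 fragments:
  5136 − 1286 = 3850 bp
  5593 − 5136 = 457 bp
  9818 − 5593 = 4225 bp
  wrap: 11010 − 9818 + 1286 = 2478 bp
Sorted largest to smallest: 4225, 3850, 2478, 457 bp.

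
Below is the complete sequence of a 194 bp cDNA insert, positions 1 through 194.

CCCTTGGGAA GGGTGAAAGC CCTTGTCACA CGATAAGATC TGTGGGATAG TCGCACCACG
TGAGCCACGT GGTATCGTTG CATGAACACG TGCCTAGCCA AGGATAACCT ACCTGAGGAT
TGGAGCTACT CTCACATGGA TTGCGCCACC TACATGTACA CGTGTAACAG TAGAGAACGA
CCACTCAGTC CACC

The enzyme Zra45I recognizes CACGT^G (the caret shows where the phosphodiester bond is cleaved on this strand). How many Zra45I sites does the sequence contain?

4

CACGTG occurs starting at positions 57, 66, 87, 159.
Zra45I cuts at 4 sites.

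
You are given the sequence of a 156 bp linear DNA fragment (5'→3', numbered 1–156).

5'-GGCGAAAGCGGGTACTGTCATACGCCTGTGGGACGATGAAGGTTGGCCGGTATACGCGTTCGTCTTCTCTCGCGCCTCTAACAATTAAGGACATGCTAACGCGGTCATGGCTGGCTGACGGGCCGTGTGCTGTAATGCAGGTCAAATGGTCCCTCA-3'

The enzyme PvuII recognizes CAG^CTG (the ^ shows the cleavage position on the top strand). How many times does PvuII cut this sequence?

No occurrence of CAGCTG is present in the sequence.
PvuII does not cut: 0 sites.

0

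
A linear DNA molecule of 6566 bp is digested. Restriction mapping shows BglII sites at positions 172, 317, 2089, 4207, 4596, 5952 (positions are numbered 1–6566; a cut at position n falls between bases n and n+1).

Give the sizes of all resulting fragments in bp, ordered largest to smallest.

Linear molecule, 6 cuts → 7 fragments:
  172 − 0 = 172 bp
  317 − 172 = 145 bp
  2089 − 317 = 1772 bp
  4207 − 2089 = 2118 bp
  4596 − 4207 = 389 bp
  5952 − 4596 = 1356 bp
  6566 − 5952 = 614 bp
Sorted largest to smallest: 2118, 1772, 1356, 614, 389, 172, 145 bp.

2118, 1772, 1356, 614, 389, 172, 145 bp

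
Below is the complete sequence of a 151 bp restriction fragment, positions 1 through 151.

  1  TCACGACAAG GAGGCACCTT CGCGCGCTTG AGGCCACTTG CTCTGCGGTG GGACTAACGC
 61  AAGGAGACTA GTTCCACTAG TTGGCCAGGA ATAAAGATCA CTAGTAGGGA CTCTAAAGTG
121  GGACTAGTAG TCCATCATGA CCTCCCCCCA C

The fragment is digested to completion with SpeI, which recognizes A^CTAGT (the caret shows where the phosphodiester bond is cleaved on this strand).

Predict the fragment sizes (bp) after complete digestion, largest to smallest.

SpeI sites (ACTAGT) start at positions 67, 76, 100, 123.
SpeI cuts after the first base of each site, so after positions 67, 76, 100, 123.
Linear molecule, 4 cuts → 5 fragments:
  1–67 → 67 bp
  68–76 → 9 bp
  77–100 → 24 bp
  101–123 → 23 bp
  124–151 → 28 bp
Sorted largest to smallest: 67, 28, 24, 23, 9 bp.

67, 28, 24, 23, 9 bp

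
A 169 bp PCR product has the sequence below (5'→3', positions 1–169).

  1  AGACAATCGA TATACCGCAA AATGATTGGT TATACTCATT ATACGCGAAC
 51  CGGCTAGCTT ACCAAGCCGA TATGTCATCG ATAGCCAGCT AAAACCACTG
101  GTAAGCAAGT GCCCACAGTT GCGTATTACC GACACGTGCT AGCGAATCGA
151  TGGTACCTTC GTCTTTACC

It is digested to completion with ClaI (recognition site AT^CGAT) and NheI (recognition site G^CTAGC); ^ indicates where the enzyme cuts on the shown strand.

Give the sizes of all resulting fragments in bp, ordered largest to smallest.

60, 46, 25, 22, 9, 7 bp

ClaI sites (ATCGAT) start at positions 6, 77, 146.
ClaI cuts after base 2 of each site, so after positions 7, 78, 147.
NheI sites (GCTAGC) start at positions 53, 138.
NheI cuts after the first base of each site, so after positions 53, 138.
Combined cut positions: 7, 53, 78, 138, 147.
Linear molecule, 5 cuts → 6 fragments:
  1–7 → 7 bp
  8–53 → 46 bp
  54–78 → 25 bp
  79–138 → 60 bp
  139–147 → 9 bp
  148–169 → 22 bp
Sorted largest to smallest: 60, 46, 25, 22, 9, 7 bp.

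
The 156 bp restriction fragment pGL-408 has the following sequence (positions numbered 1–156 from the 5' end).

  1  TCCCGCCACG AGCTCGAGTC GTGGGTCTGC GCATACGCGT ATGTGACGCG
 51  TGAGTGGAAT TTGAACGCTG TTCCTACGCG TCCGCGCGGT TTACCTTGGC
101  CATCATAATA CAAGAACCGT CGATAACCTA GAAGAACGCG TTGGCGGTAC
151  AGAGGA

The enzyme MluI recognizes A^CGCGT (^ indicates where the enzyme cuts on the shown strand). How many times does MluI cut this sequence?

ACGCGT occurs starting at positions 35, 46, 76, 136.
MluI cuts at 4 sites.

4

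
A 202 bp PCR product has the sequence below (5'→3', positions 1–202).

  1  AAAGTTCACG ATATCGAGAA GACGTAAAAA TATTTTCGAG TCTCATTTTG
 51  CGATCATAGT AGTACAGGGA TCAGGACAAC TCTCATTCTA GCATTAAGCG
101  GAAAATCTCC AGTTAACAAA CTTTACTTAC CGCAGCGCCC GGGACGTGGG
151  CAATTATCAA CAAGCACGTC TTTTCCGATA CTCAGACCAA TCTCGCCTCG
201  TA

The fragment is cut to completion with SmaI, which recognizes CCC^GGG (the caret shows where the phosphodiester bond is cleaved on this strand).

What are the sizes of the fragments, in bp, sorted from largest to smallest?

The SmaI site (CCCGGG) starts at position 138.
SmaI cuts after base 3 of each site, so after position 140.
Linear molecule, 1 cut → 2 fragments:
  1–140 → 140 bp
  141–202 → 62 bp
Sorted largest to smallest: 140, 62 bp.

140, 62 bp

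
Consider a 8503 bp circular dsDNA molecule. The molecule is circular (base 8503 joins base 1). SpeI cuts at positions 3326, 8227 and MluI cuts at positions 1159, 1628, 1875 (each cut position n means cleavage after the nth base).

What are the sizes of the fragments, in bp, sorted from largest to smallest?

Combined cut positions (sorted): 1159, 1628, 1875, 3326, 8227.
Circular molecule, 5 cuts → 5 fragments:
  1628 − 1159 = 469 bp
  1875 − 1628 = 247 bp
  3326 − 1875 = 1451 bp
  8227 − 3326 = 4901 bp
  wrap: 8503 − 8227 + 1159 = 1435 bp
Sorted largest to smallest: 4901, 1451, 1435, 469, 247 bp.

4901, 1451, 1435, 469, 247 bp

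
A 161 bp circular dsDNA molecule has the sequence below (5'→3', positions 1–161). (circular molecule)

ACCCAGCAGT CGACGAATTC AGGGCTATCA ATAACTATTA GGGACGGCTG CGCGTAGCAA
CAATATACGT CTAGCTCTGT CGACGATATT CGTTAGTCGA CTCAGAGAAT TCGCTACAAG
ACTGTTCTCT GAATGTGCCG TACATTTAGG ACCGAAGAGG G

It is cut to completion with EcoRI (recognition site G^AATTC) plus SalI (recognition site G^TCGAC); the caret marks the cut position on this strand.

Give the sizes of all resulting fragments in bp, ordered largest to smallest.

EcoRI sites (GAATTC) start at positions 15, 107.
EcoRI cuts after the first base of each site, so after positions 15, 107.
SalI sites (GTCGAC) start at positions 9, 79, 96.
SalI cuts after the first base of each site, so after positions 9, 79, 96.
Combined cut positions: 9, 15, 79, 96, 107.
Circular molecule, 5 cuts → 5 fragments:
  10–15 → 6 bp
  16–79 → 64 bp
  80–96 → 17 bp
  97–107 → 11 bp
  108–161 then 1–9 → 54 + 9 = 63 bp
Sorted largest to smallest: 64, 63, 17, 11, 6 bp.

64, 63, 17, 11, 6 bp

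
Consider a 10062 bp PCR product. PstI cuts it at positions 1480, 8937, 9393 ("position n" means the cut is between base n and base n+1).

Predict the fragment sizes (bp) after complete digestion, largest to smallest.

Linear molecule, 3 cuts → 4 fragments:
  1480 − 0 = 1480 bp
  8937 − 1480 = 7457 bp
  9393 − 8937 = 456 bp
  10062 − 9393 = 669 bp
Sorted largest to smallest: 7457, 1480, 669, 456 bp.

7457, 1480, 669, 456 bp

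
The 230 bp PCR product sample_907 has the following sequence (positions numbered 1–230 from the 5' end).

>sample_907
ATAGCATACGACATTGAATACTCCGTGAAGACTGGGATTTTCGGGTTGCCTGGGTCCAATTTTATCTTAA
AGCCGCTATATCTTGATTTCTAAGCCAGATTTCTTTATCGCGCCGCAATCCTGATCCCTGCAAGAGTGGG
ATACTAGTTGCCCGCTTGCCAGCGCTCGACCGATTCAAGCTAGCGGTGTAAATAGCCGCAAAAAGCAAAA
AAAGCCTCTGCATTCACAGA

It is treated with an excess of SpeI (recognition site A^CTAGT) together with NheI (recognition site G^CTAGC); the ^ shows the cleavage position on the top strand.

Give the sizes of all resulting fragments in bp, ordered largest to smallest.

The SpeI site (ACTAGT) starts at position 143.
SpeI cuts after the first base of each site, so after position 143.
The NheI site (GCTAGC) starts at position 179.
NheI cuts after the first base of each site, so after position 179.
Combined cut positions: 143, 179.
Linear molecule, 2 cuts → 3 fragments:
  1–143 → 143 bp
  144–179 → 36 bp
  180–230 → 51 bp
Sorted largest to smallest: 143, 51, 36 bp.

143, 51, 36 bp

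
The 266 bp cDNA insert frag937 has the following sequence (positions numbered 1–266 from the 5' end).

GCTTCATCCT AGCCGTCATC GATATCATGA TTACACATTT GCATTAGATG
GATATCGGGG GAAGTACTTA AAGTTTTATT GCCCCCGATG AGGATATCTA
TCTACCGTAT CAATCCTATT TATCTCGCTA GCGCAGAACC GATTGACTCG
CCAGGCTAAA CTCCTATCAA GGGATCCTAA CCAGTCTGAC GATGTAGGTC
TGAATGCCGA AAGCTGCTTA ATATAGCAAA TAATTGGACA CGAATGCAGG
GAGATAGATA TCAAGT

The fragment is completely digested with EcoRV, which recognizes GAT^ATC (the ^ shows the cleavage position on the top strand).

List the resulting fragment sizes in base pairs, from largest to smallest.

164, 42, 30, 23, 7 bp

EcoRV sites (GATATC) start at positions 21, 51, 93, 257.
EcoRV cuts after base 3 of each site, so after positions 23, 53, 95, 259.
Linear molecule, 4 cuts → 5 fragments:
  1–23 → 23 bp
  24–53 → 30 bp
  54–95 → 42 bp
  96–259 → 164 bp
  260–266 → 7 bp
Sorted largest to smallest: 164, 42, 30, 23, 7 bp.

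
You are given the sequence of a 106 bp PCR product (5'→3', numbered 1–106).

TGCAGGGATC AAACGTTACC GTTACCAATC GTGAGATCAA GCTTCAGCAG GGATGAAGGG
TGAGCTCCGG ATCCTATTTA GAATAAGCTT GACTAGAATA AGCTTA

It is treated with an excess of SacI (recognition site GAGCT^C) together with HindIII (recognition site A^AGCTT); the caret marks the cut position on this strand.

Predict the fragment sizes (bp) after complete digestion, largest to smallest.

39, 27, 19, 15, 6 bp

The SacI site (GAGCTC) starts at position 62.
SacI cuts after base 5 of each site (before the last base), so after position 66.
HindIII sites (AAGCTT) start at positions 39, 85, 100.
HindIII cuts after the first base of each site, so after positions 39, 85, 100.
Combined cut positions: 39, 66, 85, 100.
Linear molecule, 4 cuts → 5 fragments:
  1–39 → 39 bp
  40–66 → 27 bp
  67–85 → 19 bp
  86–100 → 15 bp
  101–106 → 6 bp
Sorted largest to smallest: 39, 27, 19, 15, 6 bp.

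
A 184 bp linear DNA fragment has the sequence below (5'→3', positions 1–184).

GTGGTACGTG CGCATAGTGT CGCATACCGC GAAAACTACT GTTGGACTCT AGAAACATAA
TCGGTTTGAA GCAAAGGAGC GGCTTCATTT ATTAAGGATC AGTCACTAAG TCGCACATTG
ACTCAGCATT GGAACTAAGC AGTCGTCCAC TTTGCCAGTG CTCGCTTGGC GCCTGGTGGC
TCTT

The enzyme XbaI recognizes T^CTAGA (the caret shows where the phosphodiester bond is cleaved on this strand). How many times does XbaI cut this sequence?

TCTAGA occurs starting at position 48.
XbaI cuts at 1 site.

1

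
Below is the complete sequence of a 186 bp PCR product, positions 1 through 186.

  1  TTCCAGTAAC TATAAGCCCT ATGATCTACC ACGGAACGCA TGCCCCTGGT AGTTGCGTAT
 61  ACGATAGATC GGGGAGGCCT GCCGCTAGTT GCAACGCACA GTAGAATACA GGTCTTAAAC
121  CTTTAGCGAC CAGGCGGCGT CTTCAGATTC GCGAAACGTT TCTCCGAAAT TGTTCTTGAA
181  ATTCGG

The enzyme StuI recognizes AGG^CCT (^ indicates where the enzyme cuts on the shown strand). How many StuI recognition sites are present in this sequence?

AGGCCT occurs starting at position 75.
StuI cuts at 1 site.

1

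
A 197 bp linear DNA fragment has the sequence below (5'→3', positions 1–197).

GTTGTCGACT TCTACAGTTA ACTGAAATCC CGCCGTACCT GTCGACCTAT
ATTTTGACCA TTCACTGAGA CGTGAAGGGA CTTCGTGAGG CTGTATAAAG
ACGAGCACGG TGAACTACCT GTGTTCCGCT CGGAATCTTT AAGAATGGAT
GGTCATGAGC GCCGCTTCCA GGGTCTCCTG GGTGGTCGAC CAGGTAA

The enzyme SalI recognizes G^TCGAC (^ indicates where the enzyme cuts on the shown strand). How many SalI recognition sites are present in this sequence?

3

GTCGAC occurs starting at positions 4, 41, 185.
SalI cuts at 3 sites.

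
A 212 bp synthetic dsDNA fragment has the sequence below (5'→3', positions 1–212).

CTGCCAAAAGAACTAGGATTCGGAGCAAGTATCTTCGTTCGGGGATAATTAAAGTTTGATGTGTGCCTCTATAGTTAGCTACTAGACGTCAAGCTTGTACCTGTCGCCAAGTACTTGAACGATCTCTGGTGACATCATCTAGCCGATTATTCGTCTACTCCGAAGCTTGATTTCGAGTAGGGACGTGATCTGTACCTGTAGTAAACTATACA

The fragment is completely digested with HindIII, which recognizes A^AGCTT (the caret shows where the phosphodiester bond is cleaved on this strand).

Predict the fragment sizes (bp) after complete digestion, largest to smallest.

HindIII sites (AAGCTT) start at positions 91, 163.
HindIII cuts after the first base of each site, so after positions 91, 163.
Linear molecule, 2 cuts → 3 fragments:
  1–91 → 91 bp
  92–163 → 72 bp
  164–212 → 49 bp
Sorted largest to smallest: 91, 72, 49 bp.

91, 72, 49 bp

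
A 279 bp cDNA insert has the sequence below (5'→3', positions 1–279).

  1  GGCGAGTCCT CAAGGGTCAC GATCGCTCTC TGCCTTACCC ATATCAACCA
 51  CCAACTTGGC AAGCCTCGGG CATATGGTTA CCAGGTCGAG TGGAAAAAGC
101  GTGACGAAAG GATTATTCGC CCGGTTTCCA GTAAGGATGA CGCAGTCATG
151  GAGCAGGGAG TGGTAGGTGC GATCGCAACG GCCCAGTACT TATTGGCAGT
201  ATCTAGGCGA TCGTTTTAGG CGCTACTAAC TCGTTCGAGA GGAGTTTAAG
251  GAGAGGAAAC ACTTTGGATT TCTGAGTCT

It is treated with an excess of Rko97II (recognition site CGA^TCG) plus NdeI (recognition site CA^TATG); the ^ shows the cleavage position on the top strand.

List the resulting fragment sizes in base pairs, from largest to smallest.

Rko97II sites (CGATCG) start at positions 20, 170, 208.
Rko97II cuts after base 3 of each site, so after positions 22, 172, 210.
The NdeI site (CATATG) starts at position 71.
NdeI cuts after base 2 of each site, so after position 72.
Combined cut positions: 22, 72, 172, 210.
Linear molecule, 4 cuts → 5 fragments:
  1–22 → 22 bp
  23–72 → 50 bp
  73–172 → 100 bp
  173–210 → 38 bp
  211–279 → 69 bp
Sorted largest to smallest: 100, 69, 50, 38, 22 bp.

100, 69, 50, 38, 22 bp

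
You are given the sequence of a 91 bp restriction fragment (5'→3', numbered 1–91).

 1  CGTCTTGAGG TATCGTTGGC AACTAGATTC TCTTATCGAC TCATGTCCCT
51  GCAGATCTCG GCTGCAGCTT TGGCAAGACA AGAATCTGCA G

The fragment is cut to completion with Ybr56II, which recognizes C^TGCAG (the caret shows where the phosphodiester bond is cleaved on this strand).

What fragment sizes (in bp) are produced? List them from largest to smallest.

Ybr56II sites (CTGCAG) start at positions 49, 62, 86.
Ybr56II cuts after the first base of each site, so after positions 49, 62, 86.
Linear molecule, 3 cuts → 4 fragments:
  1–49 → 49 bp
  50–62 → 13 bp
  63–86 → 24 bp
  87–91 → 5 bp
Sorted largest to smallest: 49, 24, 13, 5 bp.

49, 24, 13, 5 bp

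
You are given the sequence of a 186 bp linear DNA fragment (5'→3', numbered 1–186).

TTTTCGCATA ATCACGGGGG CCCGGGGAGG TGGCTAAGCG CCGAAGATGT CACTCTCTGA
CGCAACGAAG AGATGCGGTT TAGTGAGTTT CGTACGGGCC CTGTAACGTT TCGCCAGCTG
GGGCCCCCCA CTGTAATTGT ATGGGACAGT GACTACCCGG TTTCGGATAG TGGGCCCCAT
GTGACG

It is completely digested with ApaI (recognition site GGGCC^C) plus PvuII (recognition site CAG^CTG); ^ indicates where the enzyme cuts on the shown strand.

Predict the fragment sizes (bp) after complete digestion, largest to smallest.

78, 51, 22, 17, 10, 8 bp

ApaI sites (GGGCCC) start at positions 18, 96, 121, 172.
ApaI cuts after base 5 of each site (before the last base), so after positions 22, 100, 125, 176.
The PvuII site (CAGCTG) starts at position 115.
PvuII cuts after base 3 of each site, so after position 117.
Combined cut positions: 22, 100, 117, 125, 176.
Linear molecule, 5 cuts → 6 fragments:
  1–22 → 22 bp
  23–100 → 78 bp
  101–117 → 17 bp
  118–125 → 8 bp
  126–176 → 51 bp
  177–186 → 10 bp
Sorted largest to smallest: 78, 51, 22, 17, 10, 8 bp.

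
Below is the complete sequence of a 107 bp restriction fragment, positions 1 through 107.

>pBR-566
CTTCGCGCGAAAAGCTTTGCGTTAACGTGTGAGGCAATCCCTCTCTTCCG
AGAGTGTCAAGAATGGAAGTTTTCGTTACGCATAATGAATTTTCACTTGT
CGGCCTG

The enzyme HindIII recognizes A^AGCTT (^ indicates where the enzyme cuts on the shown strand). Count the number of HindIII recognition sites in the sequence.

1

AAGCTT occurs starting at position 12.
HindIII cuts at 1 site.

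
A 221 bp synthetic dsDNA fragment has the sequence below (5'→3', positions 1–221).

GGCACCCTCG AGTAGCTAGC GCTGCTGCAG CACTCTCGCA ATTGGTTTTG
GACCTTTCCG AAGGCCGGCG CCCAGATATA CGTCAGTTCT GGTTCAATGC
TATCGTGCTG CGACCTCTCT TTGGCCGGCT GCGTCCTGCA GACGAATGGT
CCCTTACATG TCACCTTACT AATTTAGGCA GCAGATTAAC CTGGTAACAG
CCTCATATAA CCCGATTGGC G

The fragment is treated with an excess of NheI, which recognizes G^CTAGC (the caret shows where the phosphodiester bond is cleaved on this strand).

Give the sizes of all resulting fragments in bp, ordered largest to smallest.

206, 15 bp

The NheI site (GCTAGC) starts at position 15.
NheI cuts after the first base of each site, so after position 15.
Linear molecule, 1 cut → 2 fragments:
  1–15 → 15 bp
  16–221 → 206 bp
Sorted largest to smallest: 206, 15 bp.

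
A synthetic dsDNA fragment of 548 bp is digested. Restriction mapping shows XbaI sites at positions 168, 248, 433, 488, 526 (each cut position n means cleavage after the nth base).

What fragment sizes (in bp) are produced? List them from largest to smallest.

Linear molecule, 5 cuts → 6 fragments:
  168 − 0 = 168 bp
  248 − 168 = 80 bp
  433 − 248 = 185 bp
  488 − 433 = 55 bp
  526 − 488 = 38 bp
  548 − 526 = 22 bp
Sorted largest to smallest: 185, 168, 80, 55, 38, 22 bp.

185, 168, 80, 55, 38, 22 bp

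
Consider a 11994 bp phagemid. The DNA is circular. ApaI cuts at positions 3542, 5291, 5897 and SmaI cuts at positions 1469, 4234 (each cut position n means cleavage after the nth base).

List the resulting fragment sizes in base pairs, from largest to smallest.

Combined cut positions (sorted): 1469, 3542, 4234, 5291, 5897.
Circular molecule, 5 cuts → 5 fragments:
  3542 − 1469 = 2073 bp
  4234 − 3542 = 692 bp
  5291 − 4234 = 1057 bp
  5897 − 5291 = 606 bp
  wrap: 11994 − 5897 + 1469 = 7566 bp
Sorted largest to smallest: 7566, 2073, 1057, 692, 606 bp.

7566, 2073, 1057, 692, 606 bp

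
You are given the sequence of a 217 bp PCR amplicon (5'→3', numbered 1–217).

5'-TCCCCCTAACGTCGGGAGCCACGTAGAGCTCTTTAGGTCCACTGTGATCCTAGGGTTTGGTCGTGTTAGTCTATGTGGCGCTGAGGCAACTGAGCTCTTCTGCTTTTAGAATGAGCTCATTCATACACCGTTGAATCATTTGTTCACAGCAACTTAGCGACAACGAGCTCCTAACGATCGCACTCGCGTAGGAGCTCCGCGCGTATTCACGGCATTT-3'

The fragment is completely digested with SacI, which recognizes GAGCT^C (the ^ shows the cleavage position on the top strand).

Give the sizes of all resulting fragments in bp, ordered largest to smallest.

66, 52, 30, 27, 21, 21 bp

SacI sites (GAGCTC) start at positions 26, 92, 113, 165, 192.
SacI cuts after base 5 of each site (before the last base), so after positions 30, 96, 117, 169, 196.
Linear molecule, 5 cuts → 6 fragments:
  1–30 → 30 bp
  31–96 → 66 bp
  97–117 → 21 bp
  118–169 → 52 bp
  170–196 → 27 bp
  197–217 → 21 bp
Sorted largest to smallest: 66, 52, 30, 27, 21, 21 bp.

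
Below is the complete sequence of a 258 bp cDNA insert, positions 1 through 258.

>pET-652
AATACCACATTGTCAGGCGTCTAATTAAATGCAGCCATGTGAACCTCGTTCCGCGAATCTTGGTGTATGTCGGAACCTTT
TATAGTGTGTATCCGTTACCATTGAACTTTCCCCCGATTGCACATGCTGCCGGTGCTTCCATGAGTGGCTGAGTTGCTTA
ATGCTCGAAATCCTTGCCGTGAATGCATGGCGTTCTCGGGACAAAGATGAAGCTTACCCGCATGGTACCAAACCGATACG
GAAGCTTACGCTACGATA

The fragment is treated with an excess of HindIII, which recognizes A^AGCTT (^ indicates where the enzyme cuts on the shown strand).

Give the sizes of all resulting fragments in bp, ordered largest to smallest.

HindIII sites (AAGCTT) start at positions 210, 242.
HindIII cuts after the first base of each site, so after positions 210, 242.
Linear molecule, 2 cuts → 3 fragments:
  1–210 → 210 bp
  211–242 → 32 bp
  243–258 → 16 bp
Sorted largest to smallest: 210, 32, 16 bp.

210, 32, 16 bp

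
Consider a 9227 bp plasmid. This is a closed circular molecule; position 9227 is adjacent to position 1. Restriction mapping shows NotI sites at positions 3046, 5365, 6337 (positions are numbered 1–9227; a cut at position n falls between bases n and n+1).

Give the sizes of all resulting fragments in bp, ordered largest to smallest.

5936, 2319, 972 bp

Circular molecule, 3 cuts → 3 fragments:
  5365 − 3046 = 2319 bp
  6337 − 5365 = 972 bp
  wrap: 9227 − 6337 + 3046 = 5936 bp
Sorted largest to smallest: 5936, 2319, 972 bp.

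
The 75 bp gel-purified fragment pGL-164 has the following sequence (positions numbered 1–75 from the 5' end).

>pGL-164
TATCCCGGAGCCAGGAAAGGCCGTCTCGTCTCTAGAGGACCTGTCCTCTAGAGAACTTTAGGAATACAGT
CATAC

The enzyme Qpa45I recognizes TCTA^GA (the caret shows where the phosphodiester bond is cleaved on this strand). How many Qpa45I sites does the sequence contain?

2

TCTAGA occurs starting at positions 31, 47.
Qpa45I cuts at 2 sites.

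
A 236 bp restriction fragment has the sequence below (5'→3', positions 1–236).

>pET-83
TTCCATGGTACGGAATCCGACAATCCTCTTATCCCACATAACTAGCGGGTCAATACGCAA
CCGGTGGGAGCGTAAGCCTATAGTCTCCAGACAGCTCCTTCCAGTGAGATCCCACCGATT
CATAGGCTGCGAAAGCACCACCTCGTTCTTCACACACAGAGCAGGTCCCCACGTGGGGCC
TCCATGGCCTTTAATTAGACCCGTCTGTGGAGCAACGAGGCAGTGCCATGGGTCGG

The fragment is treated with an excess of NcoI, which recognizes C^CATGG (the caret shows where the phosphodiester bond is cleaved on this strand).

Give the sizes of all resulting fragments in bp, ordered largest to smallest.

NcoI sites (CCATGG) start at positions 3, 182, 226.
NcoI cuts after the first base of each site, so after positions 3, 182, 226.
Linear molecule, 3 cuts → 4 fragments:
  1–3 → 3 bp
  4–182 → 179 bp
  183–226 → 44 bp
  227–236 → 10 bp
Sorted largest to smallest: 179, 44, 10, 3 bp.

179, 44, 10, 3 bp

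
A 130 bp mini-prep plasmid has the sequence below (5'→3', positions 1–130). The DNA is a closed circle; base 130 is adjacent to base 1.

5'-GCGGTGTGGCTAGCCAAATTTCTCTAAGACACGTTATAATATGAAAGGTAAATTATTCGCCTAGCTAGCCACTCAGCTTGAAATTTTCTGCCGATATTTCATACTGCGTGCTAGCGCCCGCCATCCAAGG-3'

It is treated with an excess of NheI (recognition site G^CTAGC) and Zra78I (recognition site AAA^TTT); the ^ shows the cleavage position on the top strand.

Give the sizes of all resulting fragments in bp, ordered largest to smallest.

NheI sites (GCTAGC) start at positions 9, 64, 110.
NheI cuts after the first base of each site, so after positions 9, 64, 110.
Zra78I sites (AAATTT) start at positions 16, 81.
Zra78I cuts after base 3 of each site, so after positions 18, 83.
Combined cut positions: 9, 18, 64, 83, 110.
Circular molecule, 5 cuts → 5 fragments:
  10–18 → 9 bp
  19–64 → 46 bp
  65–83 → 19 bp
  84–110 → 27 bp
  111–130 then 1–9 → 20 + 9 = 29 bp
Sorted largest to smallest: 46, 29, 27, 19, 9 bp.

46, 29, 27, 19, 9 bp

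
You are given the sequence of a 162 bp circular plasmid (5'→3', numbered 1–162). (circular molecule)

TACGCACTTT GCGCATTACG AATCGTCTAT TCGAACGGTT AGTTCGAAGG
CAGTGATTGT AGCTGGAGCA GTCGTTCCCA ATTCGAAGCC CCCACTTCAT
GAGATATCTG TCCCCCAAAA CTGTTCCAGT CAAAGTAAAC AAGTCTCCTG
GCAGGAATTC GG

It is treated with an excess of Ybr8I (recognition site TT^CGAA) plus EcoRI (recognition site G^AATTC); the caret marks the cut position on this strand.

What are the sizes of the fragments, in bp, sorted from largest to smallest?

Ybr8I sites (TTCGAA) start at positions 30, 43, 82.
Ybr8I cuts after base 2 of each site, so after positions 31, 44, 83.
The EcoRI site (GAATTC) starts at position 155.
EcoRI cuts after the first base of each site, so after position 155.
Combined cut positions: 31, 44, 83, 155.
Circular molecule, 4 cuts → 4 fragments:
  32–44 → 13 bp
  45–83 → 39 bp
  84–155 → 72 bp
  156–162 then 1–31 → 7 + 31 = 38 bp
Sorted largest to smallest: 72, 39, 38, 13 bp.

72, 39, 38, 13 bp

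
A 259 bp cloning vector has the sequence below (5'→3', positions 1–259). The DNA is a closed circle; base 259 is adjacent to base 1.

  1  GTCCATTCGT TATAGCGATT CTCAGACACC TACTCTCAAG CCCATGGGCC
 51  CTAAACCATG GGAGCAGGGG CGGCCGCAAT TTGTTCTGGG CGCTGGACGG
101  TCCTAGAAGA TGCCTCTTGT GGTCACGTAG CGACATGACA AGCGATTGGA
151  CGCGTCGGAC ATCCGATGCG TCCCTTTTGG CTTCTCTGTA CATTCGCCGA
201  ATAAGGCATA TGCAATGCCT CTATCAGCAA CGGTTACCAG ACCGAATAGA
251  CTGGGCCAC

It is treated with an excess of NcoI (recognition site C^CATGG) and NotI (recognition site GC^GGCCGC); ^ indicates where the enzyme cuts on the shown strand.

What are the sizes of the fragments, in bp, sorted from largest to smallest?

230, 15, 14 bp

NcoI sites (CCATGG) start at positions 42, 56.
NcoI cuts after the first base of each site, so after positions 42, 56.
The NotI site (GCGGCCGC) starts at position 70.
NotI cuts after base 2 of each site, so after position 71.
Combined cut positions: 42, 56, 71.
Circular molecule, 3 cuts → 3 fragments:
  43–56 → 14 bp
  57–71 → 15 bp
  72–259 then 1–42 → 188 + 42 = 230 bp
Sorted largest to smallest: 230, 15, 14 bp.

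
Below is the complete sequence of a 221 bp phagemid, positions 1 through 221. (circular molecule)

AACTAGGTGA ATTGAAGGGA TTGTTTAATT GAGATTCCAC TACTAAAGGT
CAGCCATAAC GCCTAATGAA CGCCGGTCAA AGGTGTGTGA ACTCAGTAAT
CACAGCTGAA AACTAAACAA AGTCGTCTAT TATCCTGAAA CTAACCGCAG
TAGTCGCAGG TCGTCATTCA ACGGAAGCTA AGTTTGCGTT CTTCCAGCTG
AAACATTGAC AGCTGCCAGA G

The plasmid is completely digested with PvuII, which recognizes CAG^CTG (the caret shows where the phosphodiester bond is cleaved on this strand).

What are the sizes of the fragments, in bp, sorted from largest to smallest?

PvuII sites (CAGCTG) start at positions 103, 195, 210.
PvuII cuts after base 3 of each site, so after positions 105, 197, 212.
Circular molecule, 3 cuts → 3 fragments:
  106–197 → 92 bp
  198–212 → 15 bp
  213–221 then 1–105 → 9 + 105 = 114 bp
Sorted largest to smallest: 114, 92, 15 bp.

114, 92, 15 bp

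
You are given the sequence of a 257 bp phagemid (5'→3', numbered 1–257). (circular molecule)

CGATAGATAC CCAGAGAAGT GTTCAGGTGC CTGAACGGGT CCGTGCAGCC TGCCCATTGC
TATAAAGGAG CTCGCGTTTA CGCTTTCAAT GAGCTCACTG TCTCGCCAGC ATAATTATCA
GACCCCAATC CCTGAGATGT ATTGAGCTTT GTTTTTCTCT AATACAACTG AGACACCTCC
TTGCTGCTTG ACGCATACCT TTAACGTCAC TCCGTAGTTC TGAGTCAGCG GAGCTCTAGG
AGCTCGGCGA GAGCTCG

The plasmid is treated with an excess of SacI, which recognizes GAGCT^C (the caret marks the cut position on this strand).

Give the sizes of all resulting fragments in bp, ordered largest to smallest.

140, 74, 23, 11, 9 bp

SacI sites (GAGCTC) start at positions 68, 91, 231, 240, 251.
SacI cuts after base 5 of each site (before the last base), so after positions 72, 95, 235, 244, 255.
Circular molecule, 5 cuts → 5 fragments:
  73–95 → 23 bp
  96–235 → 140 bp
  236–244 → 9 bp
  245–255 → 11 bp
  256–257 then 1–72 → 2 + 72 = 74 bp
Sorted largest to smallest: 140, 74, 23, 11, 9 bp.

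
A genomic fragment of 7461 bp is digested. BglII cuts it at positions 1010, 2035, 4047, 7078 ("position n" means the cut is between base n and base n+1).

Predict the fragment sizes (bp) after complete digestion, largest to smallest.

3031, 2012, 1025, 1010, 383 bp

Linear molecule, 4 cuts → 5 fragments:
  1010 − 0 = 1010 bp
  2035 − 1010 = 1025 bp
  4047 − 2035 = 2012 bp
  7078 − 4047 = 3031 bp
  7461 − 7078 = 383 bp
Sorted largest to smallest: 3031, 2012, 1025, 1010, 383 bp.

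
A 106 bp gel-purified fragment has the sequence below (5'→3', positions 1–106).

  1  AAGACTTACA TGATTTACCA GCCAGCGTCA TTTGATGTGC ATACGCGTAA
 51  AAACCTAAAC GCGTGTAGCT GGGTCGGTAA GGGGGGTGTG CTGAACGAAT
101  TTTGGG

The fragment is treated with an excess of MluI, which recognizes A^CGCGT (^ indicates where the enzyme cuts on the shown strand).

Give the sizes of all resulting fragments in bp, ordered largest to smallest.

47, 43, 16 bp

MluI sites (ACGCGT) start at positions 43, 59.
MluI cuts after the first base of each site, so after positions 43, 59.
Linear molecule, 2 cuts → 3 fragments:
  1–43 → 43 bp
  44–59 → 16 bp
  60–106 → 47 bp
Sorted largest to smallest: 47, 43, 16 bp.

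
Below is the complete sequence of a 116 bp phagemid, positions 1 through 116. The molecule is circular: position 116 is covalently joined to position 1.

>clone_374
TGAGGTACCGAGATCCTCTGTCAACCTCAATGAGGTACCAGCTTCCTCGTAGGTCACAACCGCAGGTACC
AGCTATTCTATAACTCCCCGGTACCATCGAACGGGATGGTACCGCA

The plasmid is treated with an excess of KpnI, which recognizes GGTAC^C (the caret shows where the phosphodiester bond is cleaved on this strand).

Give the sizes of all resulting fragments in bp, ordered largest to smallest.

31, 30, 25, 18, 12 bp

KpnI sites (GGTACC) start at positions 4, 34, 65, 90, 108.
KpnI cuts after base 5 of each site (before the last base), so after positions 8, 38, 69, 94, 112.
Circular molecule, 5 cuts → 5 fragments:
  9–38 → 30 bp
  39–69 → 31 bp
  70–94 → 25 bp
  95–112 → 18 bp
  113–116 then 1–8 → 4 + 8 = 12 bp
Sorted largest to smallest: 31, 30, 25, 18, 12 bp.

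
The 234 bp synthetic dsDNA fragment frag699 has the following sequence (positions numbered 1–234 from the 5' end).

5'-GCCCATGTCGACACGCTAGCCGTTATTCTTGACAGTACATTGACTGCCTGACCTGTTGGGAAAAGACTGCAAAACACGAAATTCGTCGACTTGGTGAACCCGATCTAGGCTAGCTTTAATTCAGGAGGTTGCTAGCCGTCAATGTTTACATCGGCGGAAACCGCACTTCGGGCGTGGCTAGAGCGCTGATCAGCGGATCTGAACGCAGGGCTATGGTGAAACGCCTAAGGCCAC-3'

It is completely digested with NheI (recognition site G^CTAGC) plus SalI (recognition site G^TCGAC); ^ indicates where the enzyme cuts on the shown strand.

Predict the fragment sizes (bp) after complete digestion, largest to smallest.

NheI sites (GCTAGC) start at positions 15, 109, 131.
NheI cuts after the first base of each site, so after positions 15, 109, 131.
SalI sites (GTCGAC) start at positions 7, 85.
SalI cuts after the first base of each site, so after positions 7, 85.
Combined cut positions: 7, 15, 85, 109, 131.
Linear molecule, 5 cuts → 6 fragments:
  1–7 → 7 bp
  8–15 → 8 bp
  16–85 → 70 bp
  86–109 → 24 bp
  110–131 → 22 bp
  132–234 → 103 bp
Sorted largest to smallest: 103, 70, 24, 22, 8, 7 bp.

103, 70, 24, 22, 8, 7 bp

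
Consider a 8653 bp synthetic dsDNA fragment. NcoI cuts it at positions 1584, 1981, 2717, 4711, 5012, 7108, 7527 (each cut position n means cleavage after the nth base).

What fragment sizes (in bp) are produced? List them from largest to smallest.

2096, 1994, 1584, 1126, 736, 419, 397, 301 bp

Linear molecule, 7 cuts → 8 fragments:
  1584 − 0 = 1584 bp
  1981 − 1584 = 397 bp
  2717 − 1981 = 736 bp
  4711 − 2717 = 1994 bp
  5012 − 4711 = 301 bp
  7108 − 5012 = 2096 bp
  7527 − 7108 = 419 bp
  8653 − 7527 = 1126 bp
Sorted largest to smallest: 2096, 1994, 1584, 1126, 736, 419, 397, 301 bp.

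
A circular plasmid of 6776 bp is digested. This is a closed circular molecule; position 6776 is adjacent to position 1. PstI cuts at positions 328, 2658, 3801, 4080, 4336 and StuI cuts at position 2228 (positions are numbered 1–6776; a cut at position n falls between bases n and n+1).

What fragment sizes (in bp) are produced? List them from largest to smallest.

2768, 1900, 1143, 430, 279, 256 bp

Combined cut positions (sorted): 328, 2228, 2658, 3801, 4080, 4336.
Circular molecule, 6 cuts → 6 fragments:
  2228 − 328 = 1900 bp
  2658 − 2228 = 430 bp
  3801 − 2658 = 1143 bp
  4080 − 3801 = 279 bp
  4336 − 4080 = 256 bp
  wrap: 6776 − 4336 + 328 = 2768 bp
Sorted largest to smallest: 2768, 1900, 1143, 430, 279, 256 bp.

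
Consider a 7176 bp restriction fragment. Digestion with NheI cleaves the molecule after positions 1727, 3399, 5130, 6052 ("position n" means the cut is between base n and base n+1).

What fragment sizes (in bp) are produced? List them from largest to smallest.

1731, 1727, 1672, 1124, 922 bp

Linear molecule, 4 cuts → 5 fragments:
  1727 − 0 = 1727 bp
  3399 − 1727 = 1672 bp
  5130 − 3399 = 1731 bp
  6052 − 5130 = 922 bp
  7176 − 6052 = 1124 bp
Sorted largest to smallest: 1731, 1727, 1672, 1124, 922 bp.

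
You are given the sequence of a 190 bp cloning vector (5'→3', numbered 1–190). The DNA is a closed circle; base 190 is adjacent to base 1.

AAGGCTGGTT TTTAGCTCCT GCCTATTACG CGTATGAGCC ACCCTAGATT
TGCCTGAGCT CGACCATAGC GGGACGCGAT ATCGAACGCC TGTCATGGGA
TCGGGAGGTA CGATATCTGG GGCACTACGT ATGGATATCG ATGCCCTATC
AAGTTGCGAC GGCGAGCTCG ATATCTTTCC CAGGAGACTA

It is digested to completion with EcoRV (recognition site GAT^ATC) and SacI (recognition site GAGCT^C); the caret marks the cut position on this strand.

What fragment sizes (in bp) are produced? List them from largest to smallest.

78, 34, 32, 22, 20, 4 bp

EcoRV sites (GATATC) start at positions 78, 112, 134, 170.
EcoRV cuts after base 3 of each site, so after positions 80, 114, 136, 172.
SacI sites (GAGCTC) start at positions 56, 164.
SacI cuts after base 5 of each site (before the last base), so after positions 60, 168.
Combined cut positions: 60, 80, 114, 136, 168, 172.
Circular molecule, 6 cuts → 6 fragments:
  61–80 → 20 bp
  81–114 → 34 bp
  115–136 → 22 bp
  137–168 → 32 bp
  169–172 → 4 bp
  173–190 then 1–60 → 18 + 60 = 78 bp
Sorted largest to smallest: 78, 34, 32, 22, 20, 4 bp.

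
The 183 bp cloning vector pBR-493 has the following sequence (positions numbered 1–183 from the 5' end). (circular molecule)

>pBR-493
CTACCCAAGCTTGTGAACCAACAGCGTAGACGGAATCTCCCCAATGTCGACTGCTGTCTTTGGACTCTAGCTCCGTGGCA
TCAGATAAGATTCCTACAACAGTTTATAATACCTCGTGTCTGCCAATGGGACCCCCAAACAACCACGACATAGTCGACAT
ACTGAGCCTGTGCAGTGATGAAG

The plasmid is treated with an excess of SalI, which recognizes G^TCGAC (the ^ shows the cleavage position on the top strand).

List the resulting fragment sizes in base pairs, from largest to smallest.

SalI sites (GTCGAC) start at positions 46, 153.
SalI cuts after the first base of each site, so after positions 46, 153.
Circular molecule, 2 cuts → 2 fragments:
  47–153 → 107 bp
  154–183 then 1–46 → 30 + 46 = 76 bp
Sorted largest to smallest: 107, 76 bp.

107, 76 bp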